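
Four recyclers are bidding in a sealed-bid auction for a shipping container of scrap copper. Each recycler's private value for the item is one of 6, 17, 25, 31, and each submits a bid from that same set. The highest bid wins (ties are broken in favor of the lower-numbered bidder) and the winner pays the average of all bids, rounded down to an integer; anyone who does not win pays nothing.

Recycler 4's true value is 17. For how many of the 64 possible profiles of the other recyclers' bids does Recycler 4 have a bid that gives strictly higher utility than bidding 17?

Others bid (6, 6, 17): truth gives 0; bid 25 gives 4 > 0. Violating.
Others bid (6, 17, 6): truth gives 0; bid 25 gives 4 > 0. Violating.
Others bid (6, 17, 17): truth gives 0; bid 25 gives 1 > 0. Violating.
Others bid (17, 6, 6): truth gives 0; bid 25 gives 4 > 0. Violating.
Others bid (6, 6, 6): truth gives 9; no alternative beats it.
Others bid (6, 6, 25): truth gives 0; no alternative beats it.
(Checking all 64 profiles: 6 have a profitable deviation, 58 do not.)

6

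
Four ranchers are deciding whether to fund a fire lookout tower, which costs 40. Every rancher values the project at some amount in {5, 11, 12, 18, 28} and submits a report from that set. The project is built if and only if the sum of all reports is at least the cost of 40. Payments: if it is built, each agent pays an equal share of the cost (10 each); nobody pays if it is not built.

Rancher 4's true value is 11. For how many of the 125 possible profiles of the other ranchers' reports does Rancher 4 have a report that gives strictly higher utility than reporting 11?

19

Others report (5, 5, 5): truth gives 0; report 28 gives 1 > 0. Violating.
Others report (5, 5, 11): truth gives 0; report 28 gives 1 > 0. Violating.
Others report (5, 5, 12): truth gives 0; report 18 gives 1 > 0. Violating.
Others report (5, 5, 18): truth gives 0; report 12 gives 1 > 0. Violating.
Others report (5, 5, 28): truth gives 1; no alternative beats it.
Others report (5, 11, 18): truth gives 1; no alternative beats it.
(Checking all 125 profiles: 19 have a profitable deviation, 106 do not.)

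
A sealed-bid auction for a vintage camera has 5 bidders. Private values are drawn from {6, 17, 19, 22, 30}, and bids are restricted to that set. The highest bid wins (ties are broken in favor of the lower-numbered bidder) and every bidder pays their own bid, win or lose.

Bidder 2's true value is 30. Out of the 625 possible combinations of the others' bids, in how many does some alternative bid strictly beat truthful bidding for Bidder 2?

Others bid (6, 6, 6, 6): truth gives 0; bid 17 gives 13 > 0. Violating.
Others bid (6, 6, 6, 17): truth gives 0; bid 17 gives 13 > 0. Violating.
Others bid (6, 6, 6, 19): truth gives 0; bid 19 gives 11 > 0. Violating.
Others bid (6, 6, 6, 22): truth gives 0; bid 22 gives 8 > 0. Violating.
Others bid (6, 6, 6, 30): truth gives 0; no alternative beats it.
Others bid (6, 6, 17, 30): truth gives 0; no alternative beats it.
(Checking all 625 profiles: 317 have a profitable deviation, 308 do not.)

317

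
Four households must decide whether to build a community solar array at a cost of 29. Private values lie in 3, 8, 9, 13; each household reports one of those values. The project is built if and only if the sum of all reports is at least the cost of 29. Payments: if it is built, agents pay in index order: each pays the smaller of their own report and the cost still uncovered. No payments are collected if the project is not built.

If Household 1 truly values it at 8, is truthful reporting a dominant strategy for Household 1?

No

Consider the case where Household 2 reports 3, Household 3 reports 13 and Household 4 reports 13.
Truthful report 8: project built, pays 8, utility 8 - 8 = 0.
Report 3 instead: project built, pays 3, utility 8 - 3 = 5.
Since 5 > 0, reporting 3 is strictly better here, so truthful reporting is not dominant.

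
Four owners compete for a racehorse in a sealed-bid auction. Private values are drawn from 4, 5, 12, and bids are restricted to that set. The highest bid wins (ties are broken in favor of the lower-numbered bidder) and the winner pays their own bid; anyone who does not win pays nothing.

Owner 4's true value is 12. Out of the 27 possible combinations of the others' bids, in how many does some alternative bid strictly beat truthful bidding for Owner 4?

Others bid (4, 4, 4): truth gives 0; bid 5 gives 7 > 0. Violating.
Others bid (4, 4, 5): truth gives 0; no alternative beats it.
Others bid (4, 4, 12): truth gives 0; no alternative beats it.
(Checking all 27 profiles: 1 has a profitable deviation, 26 do not.)

1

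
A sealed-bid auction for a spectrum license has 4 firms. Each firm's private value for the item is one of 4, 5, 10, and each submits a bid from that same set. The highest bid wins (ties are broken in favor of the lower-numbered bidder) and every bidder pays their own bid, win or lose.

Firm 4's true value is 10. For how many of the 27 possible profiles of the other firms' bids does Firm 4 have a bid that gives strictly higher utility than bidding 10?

Others bid (4, 4, 4): truth gives 0; bid 5 gives 5 > 0. Violating.
Others bid (4, 4, 10): truth gives -10; bid 4 gives -4 > -10. Violating.
Others bid (4, 5, 10): truth gives -10; bid 4 gives -4 > -10. Violating.
Others bid (4, 10, 4): truth gives -10; bid 4 gives -4 > -10. Violating.
Others bid (4, 4, 5): truth gives 0; no alternative beats it.
Others bid (4, 5, 4): truth gives 0; no alternative beats it.
(Checking all 27 profiles: 20 have a profitable deviation, 7 do not.)

20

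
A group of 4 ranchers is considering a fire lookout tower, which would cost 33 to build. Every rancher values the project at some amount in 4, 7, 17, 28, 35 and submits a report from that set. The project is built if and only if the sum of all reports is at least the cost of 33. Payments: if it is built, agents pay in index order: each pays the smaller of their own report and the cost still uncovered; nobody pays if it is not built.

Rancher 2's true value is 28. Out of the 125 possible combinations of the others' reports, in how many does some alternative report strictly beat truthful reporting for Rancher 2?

Others report (4, 4, 17): truth gives 0; report 17 gives 11 > 0. Violating.
Others report (4, 4, 28): truth gives 0; report 4 gives 24 > 0. Violating.
Others report (4, 4, 35): truth gives 0; report 4 gives 24 > 0. Violating.
Others report (4, 7, 7): truth gives 0; report 17 gives 11 > 0. Violating.
Others report (4, 4, 4): truth gives 0; no alternative beats it.
Others report (4, 4, 7): truth gives 0; no alternative beats it.
(Checking all 125 profiles: 95 have a profitable deviation, 30 do not.)

95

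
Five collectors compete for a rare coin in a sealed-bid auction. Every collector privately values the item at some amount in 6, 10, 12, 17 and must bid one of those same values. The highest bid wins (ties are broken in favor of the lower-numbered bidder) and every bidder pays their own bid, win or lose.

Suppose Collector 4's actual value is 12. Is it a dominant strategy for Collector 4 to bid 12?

Consider the case where Collector 1 bids 6, Collector 2 bids 6, Collector 3 bids 6 and Collector 5 bids 6.
Truthful bid 12: wins, pays 12, utility 12 - 12 = 0.
Bid 10 instead: wins, pays 10, utility 12 - 10 = 2.
Since 2 > 0, bidding 10 is strictly better here, so truthful bidding is not dominant.

No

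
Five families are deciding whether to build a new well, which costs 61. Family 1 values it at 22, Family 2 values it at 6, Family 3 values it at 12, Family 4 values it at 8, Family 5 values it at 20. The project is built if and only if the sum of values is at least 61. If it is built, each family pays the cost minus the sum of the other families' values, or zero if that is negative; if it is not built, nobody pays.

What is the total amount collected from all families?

Total value 68 ≥ cost 61, so it is built.
Family 1: others sum to 46; max(0, 61 - 46) = 15.
Family 2: others sum to 62; max(0, 61 - 62) = 0.
Family 3: others sum to 56; max(0, 61 - 56) = 5.
Family 4: others sum to 60; max(0, 61 - 60) = 1.
Family 5: others sum to 48; max(0, 61 - 48) = 13.
Total collected = 15 + 0 + 5 + 1 + 13 = 34.

34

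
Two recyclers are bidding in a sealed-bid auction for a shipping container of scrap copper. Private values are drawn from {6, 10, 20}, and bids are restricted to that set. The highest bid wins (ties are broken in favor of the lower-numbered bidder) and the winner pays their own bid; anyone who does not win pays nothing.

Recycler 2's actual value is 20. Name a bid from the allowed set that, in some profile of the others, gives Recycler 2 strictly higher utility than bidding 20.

Suppose Recycler 1 bids 6.
Bid 20: wins, pays 20, utility 20 - 20 = 0.
Bid 10: wins, pays 10, utility 20 - 10 = 10.
So bidding 10 beats truth here (10 > 0).

10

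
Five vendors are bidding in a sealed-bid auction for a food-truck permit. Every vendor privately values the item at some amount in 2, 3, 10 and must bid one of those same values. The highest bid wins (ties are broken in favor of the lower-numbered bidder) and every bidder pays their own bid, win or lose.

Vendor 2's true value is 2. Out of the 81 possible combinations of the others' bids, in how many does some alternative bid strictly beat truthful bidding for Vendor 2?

8

Others bid (2, 2, 2, 2): truth gives -2; bid 3 gives -1 > -2. Violating.
Others bid (2, 2, 2, 3): truth gives -2; bid 3 gives -1 > -2. Violating.
Others bid (2, 2, 3, 2): truth gives -2; bid 3 gives -1 > -2. Violating.
Others bid (2, 2, 3, 3): truth gives -2; bid 3 gives -1 > -2. Violating.
Others bid (2, 2, 2, 10): truth gives -2; no alternative beats it.
Others bid (2, 2, 3, 10): truth gives -2; no alternative beats it.
(Checking all 81 profiles: 8 have a profitable deviation, 73 do not.)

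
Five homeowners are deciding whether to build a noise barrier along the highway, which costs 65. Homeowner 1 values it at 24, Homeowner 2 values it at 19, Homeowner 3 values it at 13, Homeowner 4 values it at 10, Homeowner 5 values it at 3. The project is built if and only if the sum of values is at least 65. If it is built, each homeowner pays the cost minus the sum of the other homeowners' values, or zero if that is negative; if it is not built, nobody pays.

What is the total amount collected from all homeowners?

50

Total value 69 ≥ cost 65, so it is built.
Homeowner 1: others sum to 45; max(0, 65 - 45) = 20.
Homeowner 2: others sum to 50; max(0, 65 - 50) = 15.
Homeowner 3: others sum to 56; max(0, 65 - 56) = 9.
Homeowner 4: others sum to 59; max(0, 65 - 59) = 6.
Homeowner 5: others sum to 66; max(0, 65 - 66) = 0.
Total collected = 20 + 15 + 9 + 6 + 0 = 50.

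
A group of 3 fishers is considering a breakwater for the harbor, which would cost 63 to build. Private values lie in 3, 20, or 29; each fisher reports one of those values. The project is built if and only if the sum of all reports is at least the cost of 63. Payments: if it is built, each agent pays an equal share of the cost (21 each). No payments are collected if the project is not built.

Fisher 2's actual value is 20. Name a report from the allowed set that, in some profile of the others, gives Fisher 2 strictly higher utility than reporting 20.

Suppose Fisher 1 reports 20 and Fisher 3 reports 29.
Report 20: project built, pays 21, utility 20 - 21 = -1.
Report 3: project not built, utility 0.
So reporting 3 beats truth here (0 > -1).

3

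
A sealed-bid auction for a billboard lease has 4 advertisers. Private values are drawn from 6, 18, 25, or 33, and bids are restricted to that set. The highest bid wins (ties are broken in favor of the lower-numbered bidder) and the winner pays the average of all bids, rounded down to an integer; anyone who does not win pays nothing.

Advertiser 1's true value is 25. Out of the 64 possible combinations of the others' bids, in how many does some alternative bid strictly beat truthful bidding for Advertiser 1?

23

Others bid (6, 6, 6): truth gives 15; bid 6 gives 19 > 15. Violating.
Others bid (6, 6, 18): truth gives 12; bid 18 gives 13 > 12. Violating.
Others bid (6, 6, 33): truth gives 0; bid 33 gives 6 > 0. Violating.
Others bid (6, 18, 6): truth gives 12; bid 18 gives 13 > 12. Violating.
Others bid (6, 6, 25): truth gives 10; no alternative beats it.
Others bid (6, 18, 25): truth gives 7; no alternative beats it.
(Checking all 64 profiles: 23 have a profitable deviation, 41 do not.)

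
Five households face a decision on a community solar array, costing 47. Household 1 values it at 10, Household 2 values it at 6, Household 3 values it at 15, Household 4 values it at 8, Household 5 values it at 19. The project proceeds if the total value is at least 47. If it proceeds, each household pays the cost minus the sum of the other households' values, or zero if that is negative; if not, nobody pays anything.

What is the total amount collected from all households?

Total value 58 ≥ cost 47, so it is built.
Household 1: others sum to 48; max(0, 47 - 48) = 0.
Household 2: others sum to 52; max(0, 47 - 52) = 0.
Household 3: others sum to 43; max(0, 47 - 43) = 4.
Household 4: others sum to 50; max(0, 47 - 50) = 0.
Household 5: others sum to 39; max(0, 47 - 39) = 8.
Total collected = 0 + 0 + 4 + 0 + 8 = 12.

12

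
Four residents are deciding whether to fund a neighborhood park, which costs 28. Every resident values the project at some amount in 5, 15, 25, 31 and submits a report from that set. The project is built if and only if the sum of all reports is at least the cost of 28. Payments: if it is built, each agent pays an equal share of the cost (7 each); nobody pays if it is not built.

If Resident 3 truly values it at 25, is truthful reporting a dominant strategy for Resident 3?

Yes

Check each profile of the others' reports and compare truth against every alternative report.
Others report (5, 5, 5): truth gives 18, best alternative gives 18.
Others report (5, 5, 15): truth gives 18, best alternative gives 18.
Others report (5, 5, 25): truth gives 18, best alternative gives 18.
Others report (5, 5, 31): truth gives 18, best alternative gives 18.
Others report (5, 15, 5): truth gives 18, best alternative gives 18.
Others report (5, 15, 15): truth gives 18, best alternative gives 18.
(Remaining 58 profiles checked similarly; truth is weakly best in each.)
In every case the truthful report is at least as good as any alternative, so it is a dominant strategy.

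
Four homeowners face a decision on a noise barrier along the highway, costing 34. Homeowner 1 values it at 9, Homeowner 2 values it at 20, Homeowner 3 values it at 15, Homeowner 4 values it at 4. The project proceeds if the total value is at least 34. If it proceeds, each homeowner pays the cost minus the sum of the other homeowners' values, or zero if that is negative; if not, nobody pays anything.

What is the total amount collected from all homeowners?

Total value 48 ≥ cost 34, so it is built.
Homeowner 1: others sum to 39; max(0, 34 - 39) = 0.
Homeowner 2: others sum to 28; max(0, 34 - 28) = 6.
Homeowner 3: others sum to 33; max(0, 34 - 33) = 1.
Homeowner 4: others sum to 44; max(0, 34 - 44) = 0.
Total collected = 0 + 6 + 1 + 0 = 7.

7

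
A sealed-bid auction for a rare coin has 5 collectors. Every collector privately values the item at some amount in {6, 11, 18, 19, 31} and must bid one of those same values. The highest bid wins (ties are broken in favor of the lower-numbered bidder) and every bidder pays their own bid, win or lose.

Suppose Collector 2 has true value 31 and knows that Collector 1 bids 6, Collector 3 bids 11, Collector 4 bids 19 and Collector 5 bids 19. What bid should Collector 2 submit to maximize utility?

19

Bid 6: loses but pays 6, utility -6.
Bid 11: loses but pays 11, utility -11.
Bid 18: loses but pays 18, utility -18.
Bid 19: wins, pays 19, utility 31 - 19 = 12.
Bid 31: wins, pays 31, utility 31 - 31 = 0.
The best choice is 19 with utility 12.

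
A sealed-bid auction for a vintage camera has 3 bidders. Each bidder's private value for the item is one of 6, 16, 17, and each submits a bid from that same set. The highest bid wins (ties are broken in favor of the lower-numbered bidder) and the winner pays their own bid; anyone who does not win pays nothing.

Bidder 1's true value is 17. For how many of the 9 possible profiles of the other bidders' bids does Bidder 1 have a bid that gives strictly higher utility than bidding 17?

Others bid (6, 6): truth gives 0; bid 6 gives 11 > 0. Violating.
Others bid (6, 16): truth gives 0; bid 16 gives 1 > 0. Violating.
Others bid (16, 6): truth gives 0; bid 16 gives 1 > 0. Violating.
Others bid (16, 16): truth gives 0; bid 16 gives 1 > 0. Violating.
Others bid (6, 17): truth gives 0; no alternative beats it.
Others bid (16, 17): truth gives 0; no alternative beats it.
(Checking all 9 profiles: 4 have a profitable deviation, 5 do not.)

4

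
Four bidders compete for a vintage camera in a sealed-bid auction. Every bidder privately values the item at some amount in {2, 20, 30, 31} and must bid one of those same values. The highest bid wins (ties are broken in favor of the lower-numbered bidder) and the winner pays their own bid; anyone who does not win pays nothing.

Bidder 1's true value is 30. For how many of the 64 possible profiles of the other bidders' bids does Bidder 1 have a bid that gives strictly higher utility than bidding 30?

Others bid (2, 2, 2): truth gives 0; bid 2 gives 28 > 0. Violating.
Others bid (2, 2, 20): truth gives 0; bid 20 gives 10 > 0. Violating.
Others bid (2, 20, 2): truth gives 0; bid 20 gives 10 > 0. Violating.
Others bid (2, 20, 20): truth gives 0; bid 20 gives 10 > 0. Violating.
Others bid (2, 2, 30): truth gives 0; no alternative beats it.
Others bid (2, 2, 31): truth gives 0; no alternative beats it.
(Checking all 64 profiles: 8 have a profitable deviation, 56 do not.)

8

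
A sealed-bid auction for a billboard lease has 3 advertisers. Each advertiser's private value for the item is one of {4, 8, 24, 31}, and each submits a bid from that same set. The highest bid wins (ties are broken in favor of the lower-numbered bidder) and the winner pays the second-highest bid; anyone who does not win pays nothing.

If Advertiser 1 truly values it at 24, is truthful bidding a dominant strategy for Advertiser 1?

Check each profile of the others' bids and compare truth against every alternative bid.
Others bid (4, 4): truth gives 20, best alternative gives 20.
Others bid (4, 8): truth gives 16, best alternative gives 16.
Others bid (8, 4): truth gives 16, best alternative gives 16.
Others bid (8, 8): truth gives 16, best alternative gives 16.
Others bid (4, 24): truth gives 0, best alternative gives 0.
Others bid (4, 31): truth gives 0, best alternative gives 0.
(Remaining 10 profiles checked similarly; truth is weakly best in each.)
In every case the truthful bid is at least as good as any alternative, so it is a dominant strategy.

Yes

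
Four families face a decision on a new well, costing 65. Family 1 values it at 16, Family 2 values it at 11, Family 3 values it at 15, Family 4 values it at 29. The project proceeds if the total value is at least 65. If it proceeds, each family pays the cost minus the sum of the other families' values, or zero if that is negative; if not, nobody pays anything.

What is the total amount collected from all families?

Total value 71 ≥ cost 65, so it is built.
Family 1: others sum to 55; max(0, 65 - 55) = 10.
Family 2: others sum to 60; max(0, 65 - 60) = 5.
Family 3: others sum to 56; max(0, 65 - 56) = 9.
Family 4: others sum to 42; max(0, 65 - 42) = 23.
Total collected = 10 + 5 + 9 + 23 = 47.

47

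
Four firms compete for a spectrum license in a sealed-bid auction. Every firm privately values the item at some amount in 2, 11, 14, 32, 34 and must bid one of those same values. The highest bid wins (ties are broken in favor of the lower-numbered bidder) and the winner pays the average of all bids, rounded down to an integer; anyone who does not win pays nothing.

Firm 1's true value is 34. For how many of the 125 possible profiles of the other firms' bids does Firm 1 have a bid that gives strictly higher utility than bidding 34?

39

Others bid (2, 2, 2): truth gives 24; bid 2 gives 32 > 24. Violating.
Others bid (2, 2, 11): truth gives 22; bid 11 gives 28 > 22. Violating.
Others bid (2, 2, 14): truth gives 21; bid 14 gives 26 > 21. Violating.
Others bid (2, 11, 2): truth gives 22; bid 11 gives 28 > 22. Violating.
Others bid (2, 2, 32): truth gives 17; no alternative beats it.
Others bid (2, 2, 34): truth gives 16; no alternative beats it.
(Checking all 125 profiles: 39 have a profitable deviation, 86 do not.)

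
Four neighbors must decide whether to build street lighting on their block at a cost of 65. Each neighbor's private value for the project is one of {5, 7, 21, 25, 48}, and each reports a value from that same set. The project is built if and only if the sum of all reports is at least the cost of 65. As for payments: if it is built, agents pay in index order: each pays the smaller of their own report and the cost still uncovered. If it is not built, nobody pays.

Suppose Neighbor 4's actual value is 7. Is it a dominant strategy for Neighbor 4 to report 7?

Check each profile of the others' reports and compare truth against every alternative report.
Others report (5, 21, 48): truth gives 7, best alternative gives 7.
Others report (5, 25, 48): truth gives 7, best alternative gives 7.
Others report (5, 48, 21): truth gives 7, best alternative gives 7.
Others report (5, 48, 25): truth gives 7, best alternative gives 7.
Others report (5, 48, 48): truth gives 7, best alternative gives 7.
Others report (7, 21, 48): truth gives 7, best alternative gives 7.
(Remaining 119 profiles checked similarly; truth is weakly best in each.)
In every case the truthful report is at least as good as any alternative, so it is a dominant strategy.

Yes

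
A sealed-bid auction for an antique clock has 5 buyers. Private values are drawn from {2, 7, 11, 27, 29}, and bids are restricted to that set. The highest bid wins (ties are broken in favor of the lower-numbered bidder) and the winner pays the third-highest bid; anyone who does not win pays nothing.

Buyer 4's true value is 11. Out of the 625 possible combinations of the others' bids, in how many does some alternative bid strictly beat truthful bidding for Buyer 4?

64

Others bid (2, 2, 2, 27): truth gives 0; bid 27 gives 9 > 0. Violating.
Others bid (2, 2, 2, 29): truth gives 0; bid 29 gives 9 > 0. Violating.
Others bid (2, 2, 7, 27): truth gives 0; bid 27 gives 4 > 0. Violating.
Others bid (2, 2, 7, 29): truth gives 0; bid 29 gives 4 > 0. Violating.
Others bid (2, 2, 2, 2): truth gives 9; no alternative beats it.
Others bid (2, 2, 2, 7): truth gives 9; no alternative beats it.
(Checking all 625 profiles: 64 have a profitable deviation, 561 do not.)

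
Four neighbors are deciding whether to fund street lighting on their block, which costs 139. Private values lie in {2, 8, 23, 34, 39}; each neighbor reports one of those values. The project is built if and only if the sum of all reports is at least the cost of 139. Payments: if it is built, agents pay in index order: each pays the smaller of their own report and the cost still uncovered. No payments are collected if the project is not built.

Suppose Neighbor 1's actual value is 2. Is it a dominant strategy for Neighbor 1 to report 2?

Check each profile of the others' reports and compare truth against every alternative report.
Others report (2, 2, 2): truth gives 0, best alternative gives 0.
Others report (2, 2, 8): truth gives 0, best alternative gives 0.
Others report (2, 2, 23): truth gives 0, best alternative gives 0.
Others report (2, 2, 34): truth gives 0, best alternative gives 0.
Others report (2, 2, 39): truth gives 0, best alternative gives 0.
Others report (2, 8, 2): truth gives 0, best alternative gives 0.
(Remaining 119 profiles checked similarly; truth is weakly best in each.)
In every case the truthful report is at least as good as any alternative, so it is a dominant strategy.

Yes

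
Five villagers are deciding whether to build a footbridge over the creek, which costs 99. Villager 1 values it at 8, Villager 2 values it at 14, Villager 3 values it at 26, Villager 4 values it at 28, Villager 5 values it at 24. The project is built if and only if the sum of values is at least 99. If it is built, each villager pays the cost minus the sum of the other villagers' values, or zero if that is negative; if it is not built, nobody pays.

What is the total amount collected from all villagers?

Total value 100 ≥ cost 99, so it is built.
Villager 1: others sum to 92; max(0, 99 - 92) = 7.
Villager 2: others sum to 86; max(0, 99 - 86) = 13.
Villager 3: others sum to 74; max(0, 99 - 74) = 25.
Villager 4: others sum to 72; max(0, 99 - 72) = 27.
Villager 5: others sum to 76; max(0, 99 - 76) = 23.
Total collected = 7 + 13 + 25 + 27 + 23 = 95.

95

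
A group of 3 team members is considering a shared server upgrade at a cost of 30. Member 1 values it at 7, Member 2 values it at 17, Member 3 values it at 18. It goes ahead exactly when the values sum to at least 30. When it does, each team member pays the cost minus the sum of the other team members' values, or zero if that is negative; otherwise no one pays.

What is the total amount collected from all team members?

Total value 42 ≥ cost 30, so it is built.
Member 1: others sum to 35; max(0, 30 - 35) = 0.
Member 2: others sum to 25; max(0, 30 - 25) = 5.
Member 3: others sum to 24; max(0, 30 - 24) = 6.
Total collected = 0 + 5 + 6 = 11.

11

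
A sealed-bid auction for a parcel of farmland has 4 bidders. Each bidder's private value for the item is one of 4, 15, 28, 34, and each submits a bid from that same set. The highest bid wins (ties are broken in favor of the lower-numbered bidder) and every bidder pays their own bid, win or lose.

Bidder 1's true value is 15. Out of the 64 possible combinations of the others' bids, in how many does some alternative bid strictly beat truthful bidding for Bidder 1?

57

Others bid (4, 4, 4): truth gives 0; bid 4 gives 11 > 0. Violating.
Others bid (4, 4, 28): truth gives -15; bid 4 gives -4 > -15. Violating.
Others bid (4, 4, 34): truth gives -15; bid 4 gives -4 > -15. Violating.
Others bid (4, 15, 28): truth gives -15; bid 4 gives -4 > -15. Violating.
Others bid (4, 4, 15): truth gives 0; no alternative beats it.
Others bid (4, 15, 4): truth gives 0; no alternative beats it.
(Checking all 64 profiles: 57 have a profitable deviation, 7 do not.)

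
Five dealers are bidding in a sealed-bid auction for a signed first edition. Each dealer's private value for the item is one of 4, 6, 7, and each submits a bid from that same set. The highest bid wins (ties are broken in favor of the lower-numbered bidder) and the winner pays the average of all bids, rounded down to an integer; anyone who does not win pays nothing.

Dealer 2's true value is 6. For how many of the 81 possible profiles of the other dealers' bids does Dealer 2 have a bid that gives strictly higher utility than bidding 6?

22

Others bid (4, 4, 4, 7): truth gives 0; bid 7 gives 1 > 0. Violating.
Others bid (4, 4, 6, 7): truth gives 0; bid 7 gives 1 > 0. Violating.
Others bid (4, 4, 7, 4): truth gives 0; bid 7 gives 1 > 0. Violating.
Others bid (4, 4, 7, 6): truth gives 0; bid 7 gives 1 > 0. Violating.
Others bid (4, 4, 4, 4): truth gives 2; no alternative beats it.
Others bid (4, 4, 4, 6): truth gives 2; no alternative beats it.
(Checking all 81 profiles: 22 have a profitable deviation, 59 do not.)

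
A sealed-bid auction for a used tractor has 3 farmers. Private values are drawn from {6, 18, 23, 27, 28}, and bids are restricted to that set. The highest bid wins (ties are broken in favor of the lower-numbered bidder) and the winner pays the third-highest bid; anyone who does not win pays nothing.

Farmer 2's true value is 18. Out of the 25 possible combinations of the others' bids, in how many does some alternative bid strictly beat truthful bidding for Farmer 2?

Others bid (6, 23): truth gives 0; bid 23 gives 12 > 0. Violating.
Others bid (6, 27): truth gives 0; bid 27 gives 12 > 0. Violating.
Others bid (6, 28): truth gives 0; bid 28 gives 12 > 0. Violating.
Others bid (18, 6): truth gives 0; bid 23 gives 12 > 0. Violating.
Others bid (6, 6): truth gives 12; no alternative beats it.
Others bid (6, 18): truth gives 12; no alternative beats it.
(Checking all 25 profiles: 6 have a profitable deviation, 19 do not.)

6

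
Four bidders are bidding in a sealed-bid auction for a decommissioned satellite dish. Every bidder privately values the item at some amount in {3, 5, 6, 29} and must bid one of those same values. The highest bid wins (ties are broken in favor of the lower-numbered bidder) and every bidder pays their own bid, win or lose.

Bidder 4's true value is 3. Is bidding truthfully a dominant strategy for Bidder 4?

No

Consider the case where Bidder 1 bids 3, Bidder 2 bids 3 and Bidder 3 bids 3.
Truthful bid 3: loses but pays 3, utility -3.
Bid 5 instead: wins, pays 5, utility 3 - 5 = -2.
Since -2 > -3, bidding 5 is strictly better here, so truthful bidding is not dominant.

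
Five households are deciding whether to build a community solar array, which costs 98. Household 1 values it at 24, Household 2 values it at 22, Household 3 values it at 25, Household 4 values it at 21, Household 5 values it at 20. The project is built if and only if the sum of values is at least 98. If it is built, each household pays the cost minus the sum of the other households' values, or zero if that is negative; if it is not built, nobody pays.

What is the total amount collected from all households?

Total value 112 ≥ cost 98, so it is built.
Household 1: others sum to 88; max(0, 98 - 88) = 10.
Household 2: others sum to 90; max(0, 98 - 90) = 8.
Household 3: others sum to 87; max(0, 98 - 87) = 11.
Household 4: others sum to 91; max(0, 98 - 91) = 7.
Household 5: others sum to 92; max(0, 98 - 92) = 6.
Total collected = 10 + 8 + 11 + 7 + 6 = 42.

42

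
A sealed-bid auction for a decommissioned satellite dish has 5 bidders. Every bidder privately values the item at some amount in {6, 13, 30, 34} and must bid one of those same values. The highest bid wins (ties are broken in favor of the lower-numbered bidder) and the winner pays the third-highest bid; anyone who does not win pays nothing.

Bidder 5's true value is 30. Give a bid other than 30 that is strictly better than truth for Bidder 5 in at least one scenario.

34

Suppose Bidder 1 bids 6, Bidder 2 bids 6, Bidder 3 bids 6 and Bidder 4 bids 30.
Bid 30: loses, pays 0, utility 0.
Bid 34: wins, pays 6, utility 30 - 6 = 24.
So bidding 34 beats truth here (24 > 0).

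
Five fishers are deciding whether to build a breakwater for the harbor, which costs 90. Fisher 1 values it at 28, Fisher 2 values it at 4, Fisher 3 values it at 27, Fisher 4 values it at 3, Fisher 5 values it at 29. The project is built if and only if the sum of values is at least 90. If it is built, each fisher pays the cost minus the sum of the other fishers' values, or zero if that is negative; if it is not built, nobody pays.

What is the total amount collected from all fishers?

86

Total value 91 ≥ cost 90, so it is built.
Fisher 1: others sum to 63; max(0, 90 - 63) = 27.
Fisher 2: others sum to 87; max(0, 90 - 87) = 3.
Fisher 3: others sum to 64; max(0, 90 - 64) = 26.
Fisher 4: others sum to 88; max(0, 90 - 88) = 2.
Fisher 5: others sum to 62; max(0, 90 - 62) = 28.
Total collected = 27 + 3 + 26 + 2 + 28 = 86.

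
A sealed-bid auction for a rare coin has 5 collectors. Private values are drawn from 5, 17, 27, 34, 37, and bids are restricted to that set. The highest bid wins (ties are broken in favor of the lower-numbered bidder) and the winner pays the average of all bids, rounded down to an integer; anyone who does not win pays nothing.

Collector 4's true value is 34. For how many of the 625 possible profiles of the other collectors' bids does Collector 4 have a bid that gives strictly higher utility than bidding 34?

234

Others bid (5, 5, 5, 5): truth gives 24; bid 17 gives 27 > 24. Violating.
Others bid (5, 5, 5, 17): truth gives 21; bid 17 gives 25 > 21. Violating.
Others bid (5, 5, 5, 27): truth gives 19; bid 27 gives 21 > 19. Violating.
Others bid (5, 5, 5, 37): truth gives 0; bid 37 gives 17 > 0. Violating.
Others bid (5, 5, 5, 34): truth gives 18; no alternative beats it.
Others bid (5, 5, 17, 34): truth gives 15; no alternative beats it.
(Checking all 625 profiles: 234 have a profitable deviation, 391 do not.)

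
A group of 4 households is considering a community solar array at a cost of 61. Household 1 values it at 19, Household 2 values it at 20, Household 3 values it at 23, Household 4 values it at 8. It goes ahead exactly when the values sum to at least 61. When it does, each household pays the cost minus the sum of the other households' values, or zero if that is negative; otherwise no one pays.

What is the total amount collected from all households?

Total value 70 ≥ cost 61, so it is built.
Household 1: others sum to 51; max(0, 61 - 51) = 10.
Household 2: others sum to 50; max(0, 61 - 50) = 11.
Household 3: others sum to 47; max(0, 61 - 47) = 14.
Household 4: others sum to 62; max(0, 61 - 62) = 0.
Total collected = 10 + 11 + 14 + 0 = 35.

35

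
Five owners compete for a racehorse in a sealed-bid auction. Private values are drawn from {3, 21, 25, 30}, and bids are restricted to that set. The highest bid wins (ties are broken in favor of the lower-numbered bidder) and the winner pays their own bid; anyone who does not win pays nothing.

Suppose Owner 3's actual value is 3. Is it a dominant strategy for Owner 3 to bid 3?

Yes

Check each profile of the others' bids and compare truth against every alternative bid.
Others bid (3, 3, 3, 3): truth gives 0, best alternative gives -18.
Others bid (3, 3, 3, 21): truth gives 0, best alternative gives -18.
Others bid (3, 3, 21, 3): truth gives 0, best alternative gives -18.
Others bid (3, 3, 21, 21): truth gives 0, best alternative gives -18.
Others bid (3, 3, 3, 25): truth gives 0, best alternative gives 0.
Others bid (3, 3, 3, 30): truth gives 0, best alternative gives 0.
(Remaining 250 profiles checked similarly; truth is weakly best in each.)
In every case the truthful bid is at least as good as any alternative, so it is a dominant strategy.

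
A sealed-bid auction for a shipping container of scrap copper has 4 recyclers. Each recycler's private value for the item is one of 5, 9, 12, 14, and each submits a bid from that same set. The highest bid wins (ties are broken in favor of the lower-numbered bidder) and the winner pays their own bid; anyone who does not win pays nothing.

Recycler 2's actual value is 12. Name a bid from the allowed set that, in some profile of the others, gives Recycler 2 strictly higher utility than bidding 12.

9

Suppose Recycler 1 bids 5, Recycler 3 bids 5 and Recycler 4 bids 5.
Bid 12: wins, pays 12, utility 12 - 12 = 0.
Bid 9: wins, pays 9, utility 12 - 9 = 3.
So bidding 9 beats truth here (3 > 0).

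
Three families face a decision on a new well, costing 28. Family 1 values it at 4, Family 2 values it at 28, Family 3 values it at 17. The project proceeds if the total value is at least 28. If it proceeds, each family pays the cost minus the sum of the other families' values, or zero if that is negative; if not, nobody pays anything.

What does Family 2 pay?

7

Total value 49 ≥ cost 28, so the project is built.
The other families' values sum to 21.
Cost minus that sum is 28 - 21 = 7.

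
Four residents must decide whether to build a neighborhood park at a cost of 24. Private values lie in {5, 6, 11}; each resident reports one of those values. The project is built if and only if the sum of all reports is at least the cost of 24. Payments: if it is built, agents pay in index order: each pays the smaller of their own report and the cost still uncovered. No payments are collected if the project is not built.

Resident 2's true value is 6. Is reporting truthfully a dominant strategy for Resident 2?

No

Consider the case where Resident 1 reports 5, Resident 3 reports 5 and Resident 4 reports 11.
Truthful report 6: project built, pays 6, utility 6 - 6 = 0.
Report 5 instead: project built, pays 5, utility 6 - 5 = 1.
Since 1 > 0, reporting 5 is strictly better here, so truthful reporting is not dominant.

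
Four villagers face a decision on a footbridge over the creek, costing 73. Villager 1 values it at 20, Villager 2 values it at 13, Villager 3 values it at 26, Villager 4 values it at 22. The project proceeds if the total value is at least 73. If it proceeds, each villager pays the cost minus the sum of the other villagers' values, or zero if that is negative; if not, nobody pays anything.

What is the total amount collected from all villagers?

49

Total value 81 ≥ cost 73, so it is built.
Villager 1: others sum to 61; max(0, 73 - 61) = 12.
Villager 2: others sum to 68; max(0, 73 - 68) = 5.
Villager 3: others sum to 55; max(0, 73 - 55) = 18.
Villager 4: others sum to 59; max(0, 73 - 59) = 14.
Total collected = 12 + 5 + 18 + 14 = 49.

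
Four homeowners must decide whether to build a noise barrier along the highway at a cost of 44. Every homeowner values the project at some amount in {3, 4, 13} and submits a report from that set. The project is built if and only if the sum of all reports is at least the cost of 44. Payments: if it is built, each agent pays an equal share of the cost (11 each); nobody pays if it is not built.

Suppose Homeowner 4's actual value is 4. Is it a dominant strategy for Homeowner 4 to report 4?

Check each profile of the others' reports and compare truth against every alternative report.
Others report (3, 3, 3): truth gives 0, best alternative gives 0.
Others report (3, 3, 4): truth gives 0, best alternative gives 0.
Others report (3, 3, 13): truth gives 0, best alternative gives 0.
Others report (3, 4, 3): truth gives 0, best alternative gives 0.
Others report (3, 4, 4): truth gives 0, best alternative gives 0.
Others report (3, 4, 13): truth gives 0, best alternative gives 0.
(Remaining 21 profiles checked similarly; truth is weakly best in each.)
In every case the truthful report is at least as good as any alternative, so it is a dominant strategy.

Yes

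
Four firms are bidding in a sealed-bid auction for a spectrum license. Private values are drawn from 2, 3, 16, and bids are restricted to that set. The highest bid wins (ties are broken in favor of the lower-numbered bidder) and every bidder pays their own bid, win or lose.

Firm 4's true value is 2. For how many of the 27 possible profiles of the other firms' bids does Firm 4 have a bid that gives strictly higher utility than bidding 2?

1

Others bid (2, 2, 2): truth gives -2; bid 3 gives -1 > -2. Violating.
Others bid (2, 2, 3): truth gives -2; no alternative beats it.
Others bid (2, 2, 16): truth gives -2; no alternative beats it.
(Checking all 27 profiles: 1 has a profitable deviation, 26 do not.)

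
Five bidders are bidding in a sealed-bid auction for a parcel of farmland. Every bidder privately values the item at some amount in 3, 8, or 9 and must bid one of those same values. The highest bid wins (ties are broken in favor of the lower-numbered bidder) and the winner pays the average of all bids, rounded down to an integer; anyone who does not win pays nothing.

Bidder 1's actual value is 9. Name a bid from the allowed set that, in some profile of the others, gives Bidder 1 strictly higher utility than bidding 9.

3

Suppose Bidder 2 bids 3, Bidder 3 bids 3, Bidder 4 bids 3 and Bidder 5 bids 3.
Bid 9: wins, pays 4, utility 9 - 4 = 5.
Bid 3: wins, pays 3, utility 9 - 3 = 6.
So bidding 3 beats truth here (6 > 5).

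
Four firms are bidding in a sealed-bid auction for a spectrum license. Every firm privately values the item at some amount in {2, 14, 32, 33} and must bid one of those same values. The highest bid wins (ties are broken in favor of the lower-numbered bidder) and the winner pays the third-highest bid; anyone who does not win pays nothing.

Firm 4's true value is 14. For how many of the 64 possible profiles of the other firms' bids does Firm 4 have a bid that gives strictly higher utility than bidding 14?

6

Others bid (2, 2, 14): truth gives 0; bid 32 gives 12 > 0. Violating.
Others bid (2, 2, 32): truth gives 0; bid 33 gives 12 > 0. Violating.
Others bid (2, 14, 2): truth gives 0; bid 32 gives 12 > 0. Violating.
Others bid (2, 32, 2): truth gives 0; bid 33 gives 12 > 0. Violating.
Others bid (2, 2, 2): truth gives 12; no alternative beats it.
Others bid (2, 2, 33): truth gives 0; no alternative beats it.
(Checking all 64 profiles: 6 have a profitable deviation, 58 do not.)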